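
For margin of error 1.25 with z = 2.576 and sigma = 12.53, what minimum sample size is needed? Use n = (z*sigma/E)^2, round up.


z*sigma/E = 2.576 * 12.53 / 1.25 = 25.821824
(z*sigma/E)^2 ≈ 666.766595
round up: n = 667

667


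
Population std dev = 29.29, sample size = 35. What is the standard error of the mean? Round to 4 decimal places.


SE = sigma / sqrt(n)
sqrt(35) ≈ 5.916080
SE = 29.29 / 5.916080 ≈ 4.950914

4.9509


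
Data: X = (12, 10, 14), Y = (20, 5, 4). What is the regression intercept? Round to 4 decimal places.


a = ybar - b*xbar, where b = sum((xi-xbar)(yi-ybar)) / sum((xi-xbar)^2)
n = 3, xbar = 36/3 = 12, ybar = 29/3 ≈ 9.666667
Sxy = sum((xi-xbar)(yi-ybar)) = -2
Sxx = sum((xi-xbar)^2) = 8
b = Sxy / Sxx = -0.25
a = 9.666667 - (-0.25) * 12 = 38/3 ≈ 12.666667

12.6667


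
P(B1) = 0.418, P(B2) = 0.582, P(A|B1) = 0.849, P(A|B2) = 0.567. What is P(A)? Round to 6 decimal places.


P(A) = P(A|B1)*P(B1) + P(A|B2)*P(B2)
P(A|B1)*P(B1) = 0.849 * 0.418 = 0.354882
P(A|B2)*P(B2) = 0.567 * 0.582 = 0.329994
P(A) = 0.354882 + 0.329994 = 0.684876

0.684876


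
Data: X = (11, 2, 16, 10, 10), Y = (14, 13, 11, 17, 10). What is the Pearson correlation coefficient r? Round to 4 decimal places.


r = sum((xi-xbar)(yi-ybar)) / sqrt(sum((xi-xbar)^2) * sum((yi-ybar)^2))
n = 5, xbar = 49/5 = 9.8, ybar = 65/5 = 13
Sxy = sum((xi-xbar)(yi-ybar)) = -11
Sxx = sum((xi-xbar)^2) = 100.8
Syy = sum((yi-ybar)^2) = 30
sqrt(Sxx*Syy) ≈ 54.990908
r = Sxy / sqrt(Sxx*Syy) = -11 / 54.990908 ≈ -0.200033

-0.2000


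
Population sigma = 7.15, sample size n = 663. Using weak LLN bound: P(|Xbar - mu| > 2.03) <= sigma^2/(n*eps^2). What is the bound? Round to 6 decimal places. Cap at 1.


bound = min(1, sigma^2/(n*eps^2))
sigma^2 = 7.15^2 = 51.1225
n*eps^2 = 663 * 2.03^2 = 663 * 4.1209 = 2732.1567
sigma^2/(n*eps^2) = 51.1225 / 2732.1567 ≈ 0.01871141

0.018711


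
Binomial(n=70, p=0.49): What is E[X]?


E[X] = n*p = 70 * 0.49 = 34.3

34.3


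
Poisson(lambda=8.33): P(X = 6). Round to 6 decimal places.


P = e^(-lam) * lam^k / k!
e^(-8.33) ≈ 0.0002411720
lam^k = 8.33^6 ≈ 334095.024863
k! = 6! = 720
P = 0.0002411720 * 334095.024863 / 720 ≈ 0.111909

0.111909


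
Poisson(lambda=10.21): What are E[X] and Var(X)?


E[X] = Var(X) = lambda = 10.21

10.21, 10.21


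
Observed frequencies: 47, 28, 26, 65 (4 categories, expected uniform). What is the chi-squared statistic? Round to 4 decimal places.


chi2 = sum((O-E)^2/E), E = total/4
total = 166, E = 166/4 = 41.5
(47 - 41.5)^2 / 41.5 = 30.25 / 41.5 = 121/166 ≈ 0.728916
(28 - 41.5)^2 / 41.5 = 182.25 / 41.5 = 729/166 ≈ 4.391566
(26 - 41.5)^2 / 41.5 = 240.25 / 41.5 = 961/166 ≈ 5.789157
(65 - 41.5)^2 / 41.5 = 552.25 / 41.5 = 2209/166 ≈ 13.307229
chi2 = 2010/83 ≈ 24.216867

24.2169


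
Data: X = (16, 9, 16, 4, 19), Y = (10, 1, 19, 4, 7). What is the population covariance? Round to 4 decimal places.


Cov = (1/n)*sum((xi-xbar)(yi-ybar))
n = 5, xbar = 64/5 = 12.8, ybar = 41/5 = 8.2
sum((xi-xbar)(yi-ybar)) = 97.2
Cov = 97.2 / 5 = 19.44

19.4400


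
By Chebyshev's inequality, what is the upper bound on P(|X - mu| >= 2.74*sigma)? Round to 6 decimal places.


P <= 1/k^2
k^2 = 2.74^2 = 7.5076
1/k^2 = 1 / 7.5076 ≈ 0.13319836

0.133198


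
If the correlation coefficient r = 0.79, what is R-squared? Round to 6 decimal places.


R^2 = r^2 = (0.79)^2 = 0.6241

0.624100


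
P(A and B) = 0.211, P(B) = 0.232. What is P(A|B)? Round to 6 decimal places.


P(A|B) = P(A and B) / P(B) = 0.211 / 0.232 = 211/232 ≈ 0.90948276

0.909483


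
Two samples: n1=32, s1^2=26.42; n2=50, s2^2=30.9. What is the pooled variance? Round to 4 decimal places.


sp^2 = ((n1-1)*s1^2 + (n2-1)*s2^2)/(n1+n2-2)
(n1-1)*s1^2 = 31 * 26.42 = 819.02
(n2-1)*s2^2 = 49 * 30.9 = 1514.1
numerator = 819.02 + 1514.1 = 2333.12
n1+n2-2 = 80
sp^2 = 2333.12 / 80 = 29.164

29.1640


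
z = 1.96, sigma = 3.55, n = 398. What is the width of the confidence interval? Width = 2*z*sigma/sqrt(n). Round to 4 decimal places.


width = 2*z*sigma/sqrt(n)
2*z*sigma = 2 * 1.96 * 3.55 = 13.916
sqrt(398) ≈ 19.949937
width = 13.916 / 19.949937 ≈ 0.697546

0.6975


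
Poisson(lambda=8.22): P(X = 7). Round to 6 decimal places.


P = e^(-lam) * lam^k / k!
e^(-8.22) ≈ 0.0002692151
lam^k = 8.22^7 ≈ 2535728.330178
k! = 7! = 5040
P = 0.0002692151 * 2535728.330178 / 5040 ≈ 0.135448

0.135448


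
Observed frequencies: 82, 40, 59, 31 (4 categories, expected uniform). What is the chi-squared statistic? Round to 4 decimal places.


chi2 = sum((O-E)^2/E), E = total/4
total = 212, E = 212/4 = 53
(82 - 53)^2 / 53 = 841 / 53 = 841/53 ≈ 15.867925
(40 - 53)^2 / 53 = 169 / 53 = 169/53 ≈ 3.188679
(59 - 53)^2 / 53 = 36 / 53 = 36/53 ≈ 0.679245
(31 - 53)^2 / 53 = 484 / 53 = 484/53 ≈ 9.132075
chi2 = 1530/53 ≈ 28.867925

28.8679


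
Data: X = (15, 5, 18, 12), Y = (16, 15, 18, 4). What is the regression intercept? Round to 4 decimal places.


a = ybar - b*xbar, where b = sum((xi-xbar)(yi-ybar)) / sum((xi-xbar)^2)
n = 4, xbar = 50/4 = 12.5, ybar = 53/4 = 13.25
Sxy = sum((xi-xbar)(yi-ybar)) = 24.5
Sxx = sum((xi-xbar)^2) = 93
b = Sxy / Sxx = 49/186 ≈ 0.263441
a = 13.25 - 0.263441 * 12.5 = 926/93 ≈ 9.956989

9.9570


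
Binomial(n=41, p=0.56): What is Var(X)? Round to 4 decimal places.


Var = n*p*(1-p) = 41 * 0.56 * 0.44 = 10.1024

10.1024


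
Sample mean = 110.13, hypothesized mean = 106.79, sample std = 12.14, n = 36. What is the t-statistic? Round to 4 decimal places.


t = (xbar - mu0) / (s/sqrt(n))
xbar - mu0 = 110.13 - 106.79 = 3.34
sqrt(36) = 6
s/sqrt(n) = 12.14 / 6 = 607/300 ≈ 2.02333333
t = 3.34 / 2.02333333 = 1002/607 ≈ 1.650741

1.6507


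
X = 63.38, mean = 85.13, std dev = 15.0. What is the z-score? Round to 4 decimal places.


z = (X - mu) / sigma
X - mu = 63.38 - 85.13 = -21.75
z = -21.75 / 15.0 = -1.45

-1.4500


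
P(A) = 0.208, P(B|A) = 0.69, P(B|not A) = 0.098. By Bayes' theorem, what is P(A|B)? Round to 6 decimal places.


P(A|B) = P(B|A)*P(A) / P(B), P(B) = P(B|A)*P(A) + P(B|not A)*P(not A)
P(B|A)*P(A) = 0.69 * 0.208 = 0.14352
P(B|not A)*P(not A) = 0.098 * 0.792 = 0.077616
P(B) = 0.14352 + 0.077616 = 0.221136
P(A|B) = 0.14352 / 0.221136 = 2990/4607 ≈ 0.64901237

0.649012


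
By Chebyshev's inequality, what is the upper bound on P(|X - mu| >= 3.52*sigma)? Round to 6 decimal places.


P <= 1/k^2
k^2 = 3.52^2 = 12.3904
1/k^2 = 1 / 12.3904 = 625/7744 ≈ 0.08070764

0.080708


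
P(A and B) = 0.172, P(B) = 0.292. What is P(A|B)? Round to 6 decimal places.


P(A|B) = P(A and B) / P(B) = 0.172 / 0.292 = 43/73 ≈ 0.58904110

0.589041


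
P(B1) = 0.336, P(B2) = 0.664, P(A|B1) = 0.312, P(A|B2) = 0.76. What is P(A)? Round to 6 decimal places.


P(A) = P(A|B1)*P(B1) + P(A|B2)*P(B2)
P(A|B1)*P(B1) = 0.312 * 0.336 = 0.104832
P(A|B2)*P(B2) = 0.76 * 0.664 = 0.50464
P(A) = 0.104832 + 0.50464 = 0.609472

0.609472


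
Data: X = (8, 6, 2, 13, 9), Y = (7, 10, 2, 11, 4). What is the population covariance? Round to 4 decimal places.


Cov = (1/n)*sum((xi-xbar)(yi-ybar))
n = 5, xbar = 38/5 = 7.6, ybar = 34/5 = 6.8
sum((xi-xbar)(yi-ybar)) = 40.6
Cov = 40.6 / 5 = 8.12

8.1200


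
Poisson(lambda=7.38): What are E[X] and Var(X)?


E[X] = Var(X) = lambda = 7.38

7.38, 7.38


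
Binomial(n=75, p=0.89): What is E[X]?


E[X] = n*p = 75 * 0.89 = 66.75

66.75


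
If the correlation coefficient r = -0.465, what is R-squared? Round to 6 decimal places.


R^2 = r^2 = (-0.465)^2 = 0.216225

0.216225


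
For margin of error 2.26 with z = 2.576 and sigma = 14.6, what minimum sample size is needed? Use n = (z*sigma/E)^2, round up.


z*sigma/E = 2.576 * 14.6 / 2.26 = 47012/2825 ≈ 16.641416
(z*sigma/E)^2 ≈ 276.936724
round up: n = 277

277


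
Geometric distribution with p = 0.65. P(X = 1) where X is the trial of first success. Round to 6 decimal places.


P = (1-p)^(k-1) * p
(1-p)^(k-1) = 0.35^0 = 1
P = 1 * 0.65 = 0.65

0.650000


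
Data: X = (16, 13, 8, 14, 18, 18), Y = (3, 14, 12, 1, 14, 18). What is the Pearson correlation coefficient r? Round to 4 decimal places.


r = sum((xi-xbar)(yi-ybar)) / sqrt(sum((xi-xbar)^2) * sum((yi-ybar)^2))
n = 6, xbar = 87/6 = 14.5, ybar = 62/6 = 31/3 ≈ 10.333333
Sxy = sum((xi-xbar)(yi-ybar)) = 17
Sxx = sum((xi-xbar)^2) = 71.5
Syy = sum((yi-ybar)^2) = 688/3 ≈ 229.333333
sqrt(Sxx*Syy) ≈ 128.052073
r = Sxy / sqrt(Sxx*Syy) = 17 / 128.052073 ≈ 0.132758

0.1328


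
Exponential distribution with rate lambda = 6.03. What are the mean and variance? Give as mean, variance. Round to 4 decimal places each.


mean = 1/lam, var = 1/lam^2
mean = 1 / 6.03 = 100/603 ≈ 0.165837
lam^2 = 6.03^2 = 36.3609
var = 1 / 36.3609 ≈ 0.027502

0.1658, 0.0275


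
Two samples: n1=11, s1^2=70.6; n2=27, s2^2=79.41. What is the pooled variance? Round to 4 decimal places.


sp^2 = ((n1-1)*s1^2 + (n2-1)*s2^2)/(n1+n2-2)
(n1-1)*s1^2 = 10 * 70.6 = 706
(n2-1)*s2^2 = 26 * 79.41 = 2064.66
numerator = 706 + 2064.66 = 2770.66
n1+n2-2 = 36
sp^2 = 2770.66 / 36 = 138533/1800 ≈ 76.962778

76.9628


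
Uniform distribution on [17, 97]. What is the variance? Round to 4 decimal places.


Var = (b-a)^2 / 12
(b-a)^2 = (97 - 17)^2 = 6400
Var = 6400/12 ≈ 533.333333

533.3333


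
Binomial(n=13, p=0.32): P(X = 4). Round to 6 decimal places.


P = C(n,k) * p^k * (1-p)^(n-k)
C(13,4) = 715
p^k = 0.32^4 = 0.01048576
(1-p)^(n-k) = 0.68^9 ≈ 0.03108710
P = 715 * 0.01048576 * 0.03108710 ≈ 0.233070

0.233070


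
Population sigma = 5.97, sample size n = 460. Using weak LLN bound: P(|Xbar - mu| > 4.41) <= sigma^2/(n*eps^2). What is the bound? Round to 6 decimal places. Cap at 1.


bound = min(1, sigma^2/(n*eps^2))
sigma^2 = 5.97^2 = 35.6409
n*eps^2 = 460 * 4.41^2 = 460 * 19.4481 = 8946.126
sigma^2/(n*eps^2) = 35.6409 / 8946.126 ≈ 0.00398395

0.003984


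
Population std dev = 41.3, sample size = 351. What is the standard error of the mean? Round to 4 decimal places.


SE = sigma / sqrt(n)
sqrt(351) ≈ 18.734994
SE = 41.3 / 18.734994 ≈ 2.204431

2.2044


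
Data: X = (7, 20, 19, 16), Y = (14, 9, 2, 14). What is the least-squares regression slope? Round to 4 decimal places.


b = sum((xi-xbar)(yi-ybar)) / sum((xi-xbar)^2)
n = 4, xbar = 62/4 = 15.5, ybar = 39/4 = 9.75
Sxy = sum((xi-xbar)(yi-ybar)) = -64.5
Sxx = sum((xi-xbar)^2) = 105
b = Sxy / Sxx = -43/70 ≈ -0.614286

-0.6143


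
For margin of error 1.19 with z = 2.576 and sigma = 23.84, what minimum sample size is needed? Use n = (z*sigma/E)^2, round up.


z*sigma/E = 2.576 * 23.84 / 1.19 = 109664/2125 ≈ 51.606588
(z*sigma/E)^2 ≈ 2663.239949
round up: n = 2664

2664


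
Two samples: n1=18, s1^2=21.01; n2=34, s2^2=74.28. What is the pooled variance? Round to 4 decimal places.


sp^2 = ((n1-1)*s1^2 + (n2-1)*s2^2)/(n1+n2-2)
(n1-1)*s1^2 = 17 * 21.01 = 357.17
(n2-1)*s2^2 = 33 * 74.28 = 2451.24
numerator = 357.17 + 2451.24 = 2808.41
n1+n2-2 = 50
sp^2 = 2808.41 / 50 = 56.1682

56.1682


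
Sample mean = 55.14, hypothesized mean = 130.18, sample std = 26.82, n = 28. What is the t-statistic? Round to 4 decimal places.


t = (xbar - mu0) / (s/sqrt(n))
xbar - mu0 = 55.14 - 130.18 = -75.04
sqrt(28) ≈ 5.29150262
s/sqrt(n) = 26.82 / 5.29150262 ≈ 5.06850358
t = -75.04 / 5.06850358 ≈ -14.805159

-14.8052


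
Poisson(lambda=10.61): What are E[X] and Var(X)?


E[X] = Var(X) = lambda = 10.61

10.61, 10.61


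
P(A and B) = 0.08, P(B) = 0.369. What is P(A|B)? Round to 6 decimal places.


P(A|B) = P(A and B) / P(B) = 0.08 / 0.369 = 80/369 ≈ 0.21680217

0.216802


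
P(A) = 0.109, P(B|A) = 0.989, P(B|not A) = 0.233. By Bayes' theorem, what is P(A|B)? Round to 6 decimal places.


P(A|B) = P(B|A)*P(A) / P(B), P(B) = P(B|A)*P(A) + P(B|not A)*P(not A)
P(B|A)*P(A) = 0.989 * 0.109 = 0.107801
P(B|not A)*P(not A) = 0.233 * 0.891 = 0.207603
P(B) = 0.107801 + 0.207603 = 0.315404
P(A|B) = 0.107801 / 0.315404 ≈ 0.34178704

0.341787


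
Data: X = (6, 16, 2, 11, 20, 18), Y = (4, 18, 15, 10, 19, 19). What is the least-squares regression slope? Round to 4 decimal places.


b = sum((xi-xbar)(yi-ybar)) / sum((xi-xbar)^2)
n = 6, xbar = 73/6 ≈ 12.166667, ybar = 85/6 ≈ 14.166667
Sxy = sum((xi-xbar)(yi-ybar)) = 839/6 ≈ 139.833333
Sxx = sum((xi-xbar)^2) = 1517/6 ≈ 252.833333
b = Sxy / Sxx = 839/1517 ≈ 0.553065

0.5531


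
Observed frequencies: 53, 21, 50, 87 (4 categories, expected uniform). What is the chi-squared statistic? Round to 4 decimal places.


chi2 = sum((O-E)^2/E), E = total/4
total = 211, E = 211/4 = 52.75
(53 - 52.75)^2 / 52.75 = 0.0625 / 52.75 = 1/844 ≈ 0.001185
(21 - 52.75)^2 / 52.75 = 1008.0625 / 52.75 = 16129/844 ≈ 19.110190
(50 - 52.75)^2 / 52.75 = 7.5625 / 52.75 = 121/844 ≈ 0.143365
(87 - 52.75)^2 / 52.75 = 1173.0625 / 52.75 = 18769/844 ≈ 22.238152
chi2 = 8755/211 ≈ 41.492891

41.4929


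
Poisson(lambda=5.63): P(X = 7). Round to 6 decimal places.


P = e^(-lam) * lam^k / k!
e^(-5.63) ≈ 0.003588575
lam^k = 5.63^7 ≈ 179291.113300
k! = 7! = 5040
P = 0.003588575 * 179291.113300 / 5040 ≈ 0.127659

0.127659


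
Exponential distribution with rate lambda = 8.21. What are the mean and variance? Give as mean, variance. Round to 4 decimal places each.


mean = 1/lam, var = 1/lam^2
mean = 1 / 8.21 = 100/821 ≈ 0.121803
lam^2 = 8.21^2 = 67.4041
var = 1 / 67.4041 ≈ 0.014836

0.1218, 0.0148


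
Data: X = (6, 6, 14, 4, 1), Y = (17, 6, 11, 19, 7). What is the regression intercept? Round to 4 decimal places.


a = ybar - b*xbar, where b = sum((xi-xbar)(yi-ybar)) / sum((xi-xbar)^2)
n = 5, xbar = 31/5 = 6.2, ybar = 60/5 = 12
Sxy = sum((xi-xbar)(yi-ybar)) = 3
Sxx = sum((xi-xbar)^2) = 92.8
b = Sxy / Sxx = 15/464 ≈ 0.032328
a = 12 - 0.032328 * 6.2 = 5475/464 ≈ 11.799569

11.7996


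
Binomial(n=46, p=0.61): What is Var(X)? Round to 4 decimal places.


Var = n*p*(1-p) = 46 * 0.61 * 0.39 = 10.9434

10.9434


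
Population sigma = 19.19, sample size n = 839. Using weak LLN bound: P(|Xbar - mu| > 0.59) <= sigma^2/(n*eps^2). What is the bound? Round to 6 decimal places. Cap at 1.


bound = min(1, sigma^2/(n*eps^2))
sigma^2 = 19.19^2 = 368.2561
n*eps^2 = 839 * 0.59^2 = 839 * 0.3481 = 292.0559
sigma^2/(n*eps^2) = 368.2561 / 292.0559 ≈ 1.26090964
this exceeds 1, so the bound is capped at 1

1.000000


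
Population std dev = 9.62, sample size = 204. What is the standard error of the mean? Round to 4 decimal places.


SE = sigma / sqrt(n)
sqrt(204) ≈ 14.282857
SE = 9.62 / 14.282857 ≈ 0.673535

0.6735


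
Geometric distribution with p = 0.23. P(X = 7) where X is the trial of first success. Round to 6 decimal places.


P = (1-p)^(k-1) * p
(1-p)^(k-1) = 0.77^6 ≈ 0.2084224
P = 0.2084224 * 0.23 ≈ 0.04793715

0.047937


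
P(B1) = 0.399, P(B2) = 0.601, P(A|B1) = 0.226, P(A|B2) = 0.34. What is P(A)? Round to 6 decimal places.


P(A) = P(A|B1)*P(B1) + P(A|B2)*P(B2)
P(A|B1)*P(B1) = 0.226 * 0.399 = 0.090174
P(A|B2)*P(B2) = 0.34 * 0.601 = 0.20434
P(A) = 0.090174 + 0.20434 = 0.294514

0.294514


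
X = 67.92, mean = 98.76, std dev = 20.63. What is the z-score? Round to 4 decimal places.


z = (X - mu) / sigma
X - mu = 67.92 - 98.76 = -30.84
z = -30.84 / 20.63 = -3084/2063 ≈ -1.494910

-1.4949


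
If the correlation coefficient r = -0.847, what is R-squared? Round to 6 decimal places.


R^2 = r^2 = (-0.847)^2 = 0.717409

0.717409


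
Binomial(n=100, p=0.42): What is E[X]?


E[X] = n*p = 100 * 0.42 = 42

42


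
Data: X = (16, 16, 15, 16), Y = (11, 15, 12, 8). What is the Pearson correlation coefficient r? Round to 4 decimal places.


r = sum((xi-xbar)(yi-ybar)) / sqrt(sum((xi-xbar)^2) * sum((yi-ybar)^2))
n = 4, xbar = 63/4 = 15.75, ybar = 46/4 = 11.5
Sxy = sum((xi-xbar)(yi-ybar)) = -0.5
Sxx = sum((xi-xbar)^2) = 0.75
Syy = sum((yi-ybar)^2) = 25
sqrt(Sxx*Syy) ≈ 4.330127
r = Sxy / sqrt(Sxx*Syy) = -0.5 / 4.330127 ≈ -0.115470

-0.1155


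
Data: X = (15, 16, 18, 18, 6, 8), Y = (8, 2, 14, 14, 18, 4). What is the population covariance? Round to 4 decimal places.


Cov = (1/n)*sum((xi-xbar)(yi-ybar))
n = 6, xbar = 81/6 = 13.5, ybar = 60/6 = 10
sum((xi-xbar)(yi-ybar)) = -14
Cov = -14 / 6 = -7/3 ≈ -2.333333

-2.3333


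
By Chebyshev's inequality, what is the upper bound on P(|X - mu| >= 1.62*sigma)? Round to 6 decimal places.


P <= 1/k^2
k^2 = 1.62^2 = 2.6244
1/k^2 = 1 / 2.6244 = 2500/6561 ≈ 0.38103948

0.381039


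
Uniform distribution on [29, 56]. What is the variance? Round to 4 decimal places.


Var = (b-a)^2 / 12
(b-a)^2 = (56 - 29)^2 = 729
Var = 729/12 = 60.75

60.7500


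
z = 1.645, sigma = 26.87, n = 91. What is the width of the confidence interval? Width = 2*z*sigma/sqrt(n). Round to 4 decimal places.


width = 2*z*sigma/sqrt(n)
2*z*sigma = 2 * 1.645 * 26.87 = 88.4023
sqrt(91) ≈ 9.539392
width = 88.4023 / 9.539392 ≈ 9.267079

9.2671


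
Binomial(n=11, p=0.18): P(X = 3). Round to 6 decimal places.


P = C(n,k) * p^k * (1-p)^(n-k)
C(11,3) = 165
p^k = 0.18^3 = 0.005832
(1-p)^(n-k) = 0.82^8 ≈ 0.2044141
P = 165 * 0.005832 * 0.2044141 ≈ 0.196704

0.196704


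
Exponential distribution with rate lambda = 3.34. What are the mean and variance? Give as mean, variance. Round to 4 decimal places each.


mean = 1/lam, var = 1/lam^2
mean = 1 / 3.34 = 50/167 ≈ 0.299401
lam^2 = 3.34^2 = 11.1556
var = 1 / 11.1556 ≈ 0.089641

0.2994, 0.0896


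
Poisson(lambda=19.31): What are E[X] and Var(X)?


E[X] = Var(X) = lambda = 19.31

19.31, 19.31


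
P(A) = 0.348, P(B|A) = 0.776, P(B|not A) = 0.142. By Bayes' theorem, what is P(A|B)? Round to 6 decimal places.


P(A|B) = P(B|A)*P(A) / P(B), P(B) = P(B|A)*P(A) + P(B|not A)*P(not A)
P(B|A)*P(A) = 0.776 * 0.348 = 0.270048
P(B|not A)*P(not A) = 0.142 * 0.652 = 0.092584
P(B) = 0.270048 + 0.092584 = 0.362632
P(A|B) = 0.270048 / 0.362632 ≈ 0.74468883

0.744689


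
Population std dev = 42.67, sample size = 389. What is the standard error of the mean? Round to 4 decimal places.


SE = sigma / sqrt(n)
sqrt(389) ≈ 19.723083
SE = 42.67 / 19.723083 ≈ 2.163455

2.1635


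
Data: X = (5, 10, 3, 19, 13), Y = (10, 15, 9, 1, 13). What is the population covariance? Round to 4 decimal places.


Cov = (1/n)*sum((xi-xbar)(yi-ybar))
n = 5, xbar = 50/5 = 10, ybar = 48/5 = 9.6
sum((xi-xbar)(yi-ybar)) = -65
Cov = -65 / 5 = -13

-13.0000


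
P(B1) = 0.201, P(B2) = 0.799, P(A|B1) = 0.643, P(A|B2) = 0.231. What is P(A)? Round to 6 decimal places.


P(A) = P(A|B1)*P(B1) + P(A|B2)*P(B2)
P(A|B1)*P(B1) = 0.643 * 0.201 = 0.129243
P(A|B2)*P(B2) = 0.231 * 0.799 = 0.184569
P(A) = 0.129243 + 0.184569 = 0.313812

0.313812


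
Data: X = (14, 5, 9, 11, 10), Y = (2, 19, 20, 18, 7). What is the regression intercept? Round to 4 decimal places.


a = ybar - b*xbar, where b = sum((xi-xbar)(yi-ybar)) / sum((xi-xbar)^2)
n = 5, xbar = 49/5 = 9.8, ybar = 66/5 = 13.2
Sxy = sum((xi-xbar)(yi-ybar)) = -75.8
Sxx = sum((xi-xbar)^2) = 42.8
b = Sxy / Sxx = -379/214 ≈ -1.771028
a = 13.2 - (-1.771028) * 9.8 = 6539/214 ≈ 30.556075

30.5561


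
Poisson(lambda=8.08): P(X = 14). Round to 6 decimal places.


P = e^(-lam) * lam^k / k!
e^(-8.08) ≈ 0.0003096710
lam^k = 8.08^14 ≈ 5055441053133.740142
k! = 14! = 87178291200
P = 0.0003096710 * 5055441053133.740142 / 87178291200 ≈ 0.017958

0.017958


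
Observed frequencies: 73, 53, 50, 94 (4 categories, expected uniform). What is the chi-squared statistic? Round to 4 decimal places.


chi2 = sum((O-E)^2/E), E = total/4
total = 270, E = 270/4 = 67.5
(73 - 67.5)^2 / 67.5 = 30.25 / 67.5 = 121/270 ≈ 0.448148
(53 - 67.5)^2 / 67.5 = 210.25 / 67.5 = 841/270 ≈ 3.114815
(50 - 67.5)^2 / 67.5 = 306.25 / 67.5 = 245/54 ≈ 4.537037
(94 - 67.5)^2 / 67.5 = 702.25 / 67.5 = 2809/270 ≈ 10.403704
chi2 = 2498/135 ≈ 18.503704

18.5037


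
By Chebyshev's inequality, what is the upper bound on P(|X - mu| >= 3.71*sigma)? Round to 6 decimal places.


P <= 1/k^2
k^2 = 3.71^2 = 13.7641
1/k^2 = 1 / 13.7641 ≈ 0.07265277

0.072653


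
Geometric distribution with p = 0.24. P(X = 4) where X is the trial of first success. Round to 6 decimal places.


P = (1-p)^(k-1) * p
(1-p)^(k-1) = 0.76^3 = 0.438976
P = 0.438976 * 0.24 ≈ 0.1053542

0.105354


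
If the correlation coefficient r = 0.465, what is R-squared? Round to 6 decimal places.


R^2 = r^2 = (0.465)^2 = 0.216225

0.216225


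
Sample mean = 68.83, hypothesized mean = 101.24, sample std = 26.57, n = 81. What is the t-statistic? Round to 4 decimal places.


t = (xbar - mu0) / (s/sqrt(n))
xbar - mu0 = 68.83 - 101.24 = -32.41
sqrt(81) = 9
s/sqrt(n) = 26.57 / 9 = 2657/900 ≈ 2.95222222
t = -32.41 / 2.95222222 = -29169/2657 ≈ -10.978171

-10.9782


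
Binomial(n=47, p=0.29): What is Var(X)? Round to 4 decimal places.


Var = n*p*(1-p) = 47 * 0.29 * 0.71 = 9.6773

9.6773


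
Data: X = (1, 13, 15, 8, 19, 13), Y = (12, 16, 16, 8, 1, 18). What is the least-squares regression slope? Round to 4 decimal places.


b = sum((xi-xbar)(yi-ybar)) / sum((xi-xbar)^2)
n = 6, xbar = 69/6 = 11.5, ybar = 71/6 ≈ 11.833333
Sxy = sum((xi-xbar)(yi-ybar)) = -39.5
Sxx = sum((xi-xbar)^2) = 195.5
b = Sxy / Sxx = -79/391 ≈ -0.202046

-0.2020


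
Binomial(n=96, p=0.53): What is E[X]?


E[X] = n*p = 96 * 0.53 = 50.88

50.88


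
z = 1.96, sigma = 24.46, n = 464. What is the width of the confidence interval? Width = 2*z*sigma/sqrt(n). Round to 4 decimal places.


width = 2*z*sigma/sqrt(n)
2*z*sigma = 2 * 1.96 * 24.46 = 95.8832
sqrt(464) ≈ 21.540659
width = 95.8832 / 21.540659 ≈ 4.451266

4.4513


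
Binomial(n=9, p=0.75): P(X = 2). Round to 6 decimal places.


P = C(n,k) * p^k * (1-p)^(n-k)
C(9,2) = 36
p^k = 0.75^2 = 0.5625
(1-p)^(n-k) = 0.25^7 ≈ 0.00006103516
P = 36 * 0.5625 * 0.00006103516 ≈ 0.001236

0.001236


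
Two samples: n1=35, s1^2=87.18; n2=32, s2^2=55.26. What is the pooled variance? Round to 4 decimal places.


sp^2 = ((n1-1)*s1^2 + (n2-1)*s2^2)/(n1+n2-2)
(n1-1)*s1^2 = 34 * 87.18 = 2964.12
(n2-1)*s2^2 = 31 * 55.26 = 1713.06
numerator = 2964.12 + 1713.06 = 4677.18
n1+n2-2 = 65
sp^2 = 4677.18 / 65 = 233859/3250 ≈ 71.956615

71.9566


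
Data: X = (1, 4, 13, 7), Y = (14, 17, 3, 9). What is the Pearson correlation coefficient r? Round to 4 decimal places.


r = sum((xi-xbar)(yi-ybar)) / sqrt(sum((xi-xbar)^2) * sum((yi-ybar)^2))
n = 4, xbar = 25/4 = 6.25, ybar = 43/4 = 10.75
Sxy = sum((xi-xbar)(yi-ybar)) = -84.75
Sxx = sum((xi-xbar)^2) = 78.75
Syy = sum((yi-ybar)^2) = 112.75
sqrt(Sxx*Syy) ≈ 94.228777
r = Sxy / sqrt(Sxx*Syy) = -84.75 / 94.228777 ≈ -0.899407

-0.8994


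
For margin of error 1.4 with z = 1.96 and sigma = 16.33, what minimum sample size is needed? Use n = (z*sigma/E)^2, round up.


z*sigma/E = 1.96 * 16.33 / 1.4 = 22.862
(z*sigma/E)^2 = 522.671044
round up: n = 523

523


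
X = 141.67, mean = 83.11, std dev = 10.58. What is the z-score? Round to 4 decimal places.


z = (X - mu) / sigma
X - mu = 141.67 - 83.11 = 58.56
z = 58.56 / 10.58 = 2928/529 ≈ 5.534972

5.5350


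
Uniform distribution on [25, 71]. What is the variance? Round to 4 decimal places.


Var = (b-a)^2 / 12
(b-a)^2 = (71 - 25)^2 = 2116
Var = 2116/12 ≈ 176.333333

176.3333


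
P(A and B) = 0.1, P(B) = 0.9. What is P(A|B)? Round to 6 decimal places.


P(A|B) = P(A and B) / P(B) = 0.1 / 0.9 = 1/9 ≈ 0.11111111

0.111111


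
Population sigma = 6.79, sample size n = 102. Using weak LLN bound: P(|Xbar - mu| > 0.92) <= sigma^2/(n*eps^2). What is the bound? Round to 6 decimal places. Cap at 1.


bound = min(1, sigma^2/(n*eps^2))
sigma^2 = 6.79^2 = 46.1041
n*eps^2 = 102 * 0.92^2 = 102 * 0.8464 = 86.3328
sigma^2/(n*eps^2) = 46.1041 / 86.3328 ≈ 0.53402762

0.534028


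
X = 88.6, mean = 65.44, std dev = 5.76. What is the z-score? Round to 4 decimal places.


z = (X - mu) / sigma
X - mu = 88.6 - 65.44 = 23.16
z = 23.16 / 5.76 = 193/48 ≈ 4.020833

4.0208


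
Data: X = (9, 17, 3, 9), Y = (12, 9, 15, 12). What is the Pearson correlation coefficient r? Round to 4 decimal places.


r = sum((xi-xbar)(yi-ybar)) / sqrt(sum((xi-xbar)^2) * sum((yi-ybar)^2))
n = 4, xbar = 38/4 = 9.5, ybar = 48/4 = 12
Sxy = sum((xi-xbar)(yi-ybar)) = -42
Sxx = sum((xi-xbar)^2) = 99
Syy = sum((yi-ybar)^2) = 18
sqrt(Sxx*Syy) ≈ 42.213742
r = Sxy / sqrt(Sxx*Syy) = -42 / 42.213742 ≈ -0.994937

-0.9949


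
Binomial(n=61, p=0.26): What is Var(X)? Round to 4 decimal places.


Var = n*p*(1-p) = 61 * 0.26 * 0.74 = 11.7364

11.7364


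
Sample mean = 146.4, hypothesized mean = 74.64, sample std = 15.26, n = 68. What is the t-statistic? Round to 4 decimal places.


t = (xbar - mu0) / (s/sqrt(n))
xbar - mu0 = 146.4 - 74.64 = 71.76
sqrt(68) ≈ 8.24621125
s/sqrt(n) = 15.26 / 8.24621125 ≈ 1.85054682
t = 71.76 / 1.85054682 ≈ 38.777727

38.7777


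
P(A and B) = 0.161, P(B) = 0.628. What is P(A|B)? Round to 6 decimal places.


P(A|B) = P(A and B) / P(B) = 0.161 / 0.628 = 161/628 ≈ 0.25636943

0.256369


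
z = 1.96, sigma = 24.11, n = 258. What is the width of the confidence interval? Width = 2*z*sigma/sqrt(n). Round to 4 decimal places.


width = 2*z*sigma/sqrt(n)
2*z*sigma = 2 * 1.96 * 24.11 = 94.5112
sqrt(258) ≈ 16.062378
width = 94.5112 / 16.062378 ≈ 5.884010

5.8840


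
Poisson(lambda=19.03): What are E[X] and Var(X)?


E[X] = Var(X) = lambda = 19.03

19.03, 19.03


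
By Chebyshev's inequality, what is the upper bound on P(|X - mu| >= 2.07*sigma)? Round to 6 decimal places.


P <= 1/k^2
k^2 = 2.07^2 = 4.2849
1/k^2 = 1 / 4.2849 ≈ 0.23337768

0.233378


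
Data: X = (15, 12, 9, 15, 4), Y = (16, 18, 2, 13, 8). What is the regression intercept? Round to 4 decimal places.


a = ybar - b*xbar, where b = sum((xi-xbar)(yi-ybar)) / sum((xi-xbar)^2)
n = 5, xbar = 55/5 = 11, ybar = 57/5 = 11.4
Sxy = sum((xi-xbar)(yi-ybar)) = 74
Sxx = sum((xi-xbar)^2) = 86
b = Sxy / Sxx = 37/43 ≈ 0.860465
a = 11.4 - 0.860465 * 11 = 416/215 ≈ 1.934884

1.9349


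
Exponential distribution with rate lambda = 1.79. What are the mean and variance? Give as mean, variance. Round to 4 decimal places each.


mean = 1/lam, var = 1/lam^2
mean = 1 / 1.79 = 100/179 ≈ 0.558659
lam^2 = 1.79^2 = 3.2041
var = 1 / 3.2041 ≈ 0.312100

0.5587, 0.3121


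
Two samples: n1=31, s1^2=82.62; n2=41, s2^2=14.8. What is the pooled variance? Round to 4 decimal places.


sp^2 = ((n1-1)*s1^2 + (n2-1)*s2^2)/(n1+n2-2)
(n1-1)*s1^2 = 30 * 82.62 = 2478.6
(n2-1)*s2^2 = 40 * 14.8 = 592
numerator = 2478.6 + 592 = 3070.6
n1+n2-2 = 70
sp^2 = 3070.6 / 70 = 15353/350 ≈ 43.865714

43.8657


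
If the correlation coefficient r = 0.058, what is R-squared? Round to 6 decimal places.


R^2 = r^2 = (0.058)^2 = 0.003364

0.003364


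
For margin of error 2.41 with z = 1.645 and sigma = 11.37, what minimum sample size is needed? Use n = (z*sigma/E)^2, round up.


z*sigma/E = 1.645 * 11.37 / 2.41 ≈ 7.760851
(z*sigma/E)^2 ≈ 60.230802
round up: n = 61

61


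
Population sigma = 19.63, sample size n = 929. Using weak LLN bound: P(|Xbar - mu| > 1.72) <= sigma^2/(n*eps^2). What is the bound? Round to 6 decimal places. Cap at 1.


bound = min(1, sigma^2/(n*eps^2))
sigma^2 = 19.63^2 = 385.3369
n*eps^2 = 929 * 1.72^2 = 929 * 2.9584 = 2748.3536
sigma^2/(n*eps^2) = 385.3369 / 2748.3536 ≈ 0.14020645

0.140206


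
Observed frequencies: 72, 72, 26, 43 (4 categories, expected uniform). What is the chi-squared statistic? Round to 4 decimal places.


chi2 = sum((O-E)^2/E), E = total/4
total = 213, E = 213/4 = 53.25
(72 - 53.25)^2 / 53.25 = 351.5625 / 53.25 = 1875/284 ≈ 6.602113
(72 - 53.25)^2 / 53.25 = 351.5625 / 53.25 = 1875/284 ≈ 6.602113
(26 - 53.25)^2 / 53.25 = 742.5625 / 53.25 = 11881/852 ≈ 13.944836
(43 - 53.25)^2 / 53.25 = 105.0625 / 53.25 = 1681/852 ≈ 1.973005
chi2 = 6203/213 ≈ 29.122066

29.1221


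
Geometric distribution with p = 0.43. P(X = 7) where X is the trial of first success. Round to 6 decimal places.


P = (1-p)^(k-1) * p
(1-p)^(k-1) = 0.57^6 ≈ 0.03429645
P = 0.03429645 * 0.43 ≈ 0.01474747

0.014747


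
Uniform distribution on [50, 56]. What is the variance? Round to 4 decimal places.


Var = (b-a)^2 / 12
(b-a)^2 = (56 - 50)^2 = 36
Var = 36/12 = 3

3.0000


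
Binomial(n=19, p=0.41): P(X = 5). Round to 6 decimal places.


P = C(n,k) * p^k * (1-p)^(n-k)
C(19,5) = 11628
p^k = 0.41^5 ≈ 0.01158562
(1-p)^(n-k) = 0.59^14 ≈ 0.0006193386
P = 11628 * 0.01158562 * 0.0006193386 ≈ 0.083436

0.083436


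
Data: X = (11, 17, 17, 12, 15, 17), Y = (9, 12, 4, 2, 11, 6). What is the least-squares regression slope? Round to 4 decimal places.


b = sum((xi-xbar)(yi-ybar)) / sum((xi-xbar)^2)
n = 6, xbar = 89/6 ≈ 14.833333, ybar = 44/6 = 22/3 ≈ 7.333333
Sxy = sum((xi-xbar)(yi-ybar)) = 28/3 ≈ 9.333333
Sxx = sum((xi-xbar)^2) = 221/6 ≈ 36.833333
b = Sxy / Sxx = 56/221 ≈ 0.253394

0.2534


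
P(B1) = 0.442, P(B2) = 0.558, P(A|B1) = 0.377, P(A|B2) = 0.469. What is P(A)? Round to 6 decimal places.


P(A) = P(A|B1)*P(B1) + P(A|B2)*P(B2)
P(A|B1)*P(B1) = 0.377 * 0.442 = 0.166634
P(A|B2)*P(B2) = 0.469 * 0.558 = 0.261702
P(A) = 0.166634 + 0.261702 = 0.428336

0.428336


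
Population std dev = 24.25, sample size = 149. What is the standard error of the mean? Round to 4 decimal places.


SE = sigma / sqrt(n)
sqrt(149) ≈ 12.206556
SE = 24.25 / 12.206556 ≈ 1.986637

1.9866


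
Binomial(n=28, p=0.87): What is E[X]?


E[X] = n*p = 28 * 0.87 = 24.36

24.36


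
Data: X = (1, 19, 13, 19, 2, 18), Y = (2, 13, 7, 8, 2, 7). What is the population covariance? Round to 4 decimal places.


Cov = (1/n)*sum((xi-xbar)(yi-ybar))
n = 6, xbar = 72/6 = 12, ybar = 39/6 = 6.5
sum((xi-xbar)(yi-ybar)) = 154
Cov = 154 / 6 = 77/3 ≈ 25.666667

25.6667


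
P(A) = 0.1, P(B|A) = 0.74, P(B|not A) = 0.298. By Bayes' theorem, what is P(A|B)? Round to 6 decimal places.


P(A|B) = P(B|A)*P(A) / P(B), P(B) = P(B|A)*P(A) + P(B|not A)*P(not A)
P(B|A)*P(A) = 0.74 * 0.1 = 0.074
P(B|not A)*P(not A) = 0.298 * 0.9 = 0.2682
P(B) = 0.074 + 0.2682 = 0.3422
P(A|B) = 0.074 / 0.3422 = 370/1711 ≈ 0.21624781

0.216248


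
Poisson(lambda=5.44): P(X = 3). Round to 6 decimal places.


P = e^(-lam) * lam^k / k!
e^(-5.44) ≈ 0.004339483
lam^k = 5.44^3 = 160.989184
k! = 3! = 6
P = 0.004339483 * 160.989184 / 6 ≈ 0.116435

0.116435


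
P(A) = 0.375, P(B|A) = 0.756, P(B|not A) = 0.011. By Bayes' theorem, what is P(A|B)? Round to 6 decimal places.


P(A|B) = P(B|A)*P(A) / P(B), P(B) = P(B|A)*P(A) + P(B|not A)*P(not A)
P(B|A)*P(A) = 0.756 * 0.375 = 0.2835
P(B|not A)*P(not A) = 0.011 * 0.625 = 0.006875
P(B) = 0.2835 + 0.006875 = 0.290375
P(A|B) = 0.2835 / 0.290375 = 2268/2323 ≈ 0.97632372

0.976324


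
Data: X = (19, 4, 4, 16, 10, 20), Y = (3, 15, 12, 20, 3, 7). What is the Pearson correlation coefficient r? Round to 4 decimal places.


r = sum((xi-xbar)(yi-ybar)) / sqrt(sum((xi-xbar)^2) * sum((yi-ybar)^2))
n = 6, xbar = 73/6 ≈ 12.166667, ybar = 60/6 = 10
Sxy = sum((xi-xbar)(yi-ybar)) = -75
Sxx = sum((xi-xbar)^2) = 1565/6 ≈ 260.833333
Syy = sum((yi-ybar)^2) = 236
sqrt(Sxx*Syy) ≈ 248.106160
r = Sxy / sqrt(Sxx*Syy) = -75 / 248.106160 ≈ -0.302290

-0.3023


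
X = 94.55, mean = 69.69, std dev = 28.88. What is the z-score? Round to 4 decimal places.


z = (X - mu) / sigma
X - mu = 94.55 - 69.69 = 24.86
z = 24.86 / 28.88 = 1243/1444 ≈ 0.860803

0.8608


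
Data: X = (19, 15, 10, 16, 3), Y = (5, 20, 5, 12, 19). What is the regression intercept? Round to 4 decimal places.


a = ybar - b*xbar, where b = sum((xi-xbar)(yi-ybar)) / sum((xi-xbar)^2)
n = 5, xbar = 63/5 = 12.6, ybar = 61/5 = 12.2
Sxy = sum((xi-xbar)(yi-ybar)) = -74.6
Sxx = sum((xi-xbar)^2) = 157.2
b = Sxy / Sxx = -373/786 ≈ -0.474555
a = 12.2 - (-0.474555) * 12.6 = 4763/262 ≈ 18.179389

18.1794


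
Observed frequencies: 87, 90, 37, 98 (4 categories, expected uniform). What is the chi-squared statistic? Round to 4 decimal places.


chi2 = sum((O-E)^2/E), E = total/4
total = 312, E = 312/4 = 78
(87 - 78)^2 / 78 = 81 / 78 = 27/26 ≈ 1.038462
(90 - 78)^2 / 78 = 144 / 78 = 24/13 ≈ 1.846154
(37 - 78)^2 / 78 = 1681 / 78 = 1681/78 ≈ 21.551282
(98 - 78)^2 / 78 = 400 / 78 = 200/39 ≈ 5.128205
chi2 = 1153/39 ≈ 29.564103

29.5641


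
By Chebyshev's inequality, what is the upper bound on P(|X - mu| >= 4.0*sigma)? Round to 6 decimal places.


P <= 1/k^2
k^2 = 4.0^2 = 16
1/k^2 = 1 / 16 = 0.0625

0.062500


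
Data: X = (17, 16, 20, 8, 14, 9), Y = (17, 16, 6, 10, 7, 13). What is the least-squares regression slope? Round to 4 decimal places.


b = sum((xi-xbar)(yi-ybar)) / sum((xi-xbar)^2)
n = 6, xbar = 84/6 = 14, ybar = 69/6 = 11.5
Sxy = sum((xi-xbar)(yi-ybar)) = -6
Sxx = sum((xi-xbar)^2) = 110
b = Sxy / Sxx = -3/55 ≈ -0.054545

-0.0545


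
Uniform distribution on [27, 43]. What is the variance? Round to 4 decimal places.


Var = (b-a)^2 / 12
(b-a)^2 = (43 - 27)^2 = 256
Var = 256/12 ≈ 21.333333

21.3333


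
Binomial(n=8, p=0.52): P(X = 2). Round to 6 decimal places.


P = C(n,k) * p^k * (1-p)^(n-k)
C(8,2) = 28
p^k = 0.52^2 = 0.2704
(1-p)^(n-k) = 0.48^6 ≈ 0.01223059
P = 28 * 0.2704 * 0.01223059 ≈ 0.092600

0.092600


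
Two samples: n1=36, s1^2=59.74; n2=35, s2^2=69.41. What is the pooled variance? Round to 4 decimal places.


sp^2 = ((n1-1)*s1^2 + (n2-1)*s2^2)/(n1+n2-2)
(n1-1)*s1^2 = 35 * 59.74 = 2090.9
(n2-1)*s2^2 = 34 * 69.41 = 2359.94
numerator = 2090.9 + 2359.94 = 4450.84
n1+n2-2 = 69
sp^2 = 4450.84 / 69 = 111271/1725 ≈ 64.504928

64.5049


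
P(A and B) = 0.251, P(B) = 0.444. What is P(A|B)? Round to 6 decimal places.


P(A|B) = P(A and B) / P(B) = 0.251 / 0.444 = 251/444 ≈ 0.56531532

0.565315


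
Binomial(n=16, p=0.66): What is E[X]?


E[X] = n*p = 16 * 0.66 = 10.56

10.56


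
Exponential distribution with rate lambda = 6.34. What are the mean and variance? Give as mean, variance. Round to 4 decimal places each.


mean = 1/lam, var = 1/lam^2
mean = 1 / 6.34 = 50/317 ≈ 0.157729
lam^2 = 6.34^2 = 40.1956
var = 1 / 40.1956 ≈ 0.024878

0.1577, 0.0249


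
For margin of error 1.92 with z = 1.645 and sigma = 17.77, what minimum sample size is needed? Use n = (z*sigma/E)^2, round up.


z*sigma/E = 1.645 * 17.77 / 1.92 ≈ 15.224818
(z*sigma/E)^2 ≈ 231.795074
round up: n = 232

232


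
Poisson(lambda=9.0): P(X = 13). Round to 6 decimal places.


P = e^(-lam) * lam^k / k!
e^(-9.0) ≈ 0.0001234098
lam^k = 9.0^13 = 2541865828329
k! = 13! = 6227020800
P = 0.0001234098 * 2541865828329 / 6227020800 ≈ 0.050376

0.050376


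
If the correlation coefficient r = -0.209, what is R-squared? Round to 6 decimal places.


R^2 = r^2 = (-0.209)^2 = 0.043681

0.043681


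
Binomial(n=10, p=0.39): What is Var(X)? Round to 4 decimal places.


Var = n*p*(1-p) = 10 * 0.39 * 0.61 = 2.379

2.3790


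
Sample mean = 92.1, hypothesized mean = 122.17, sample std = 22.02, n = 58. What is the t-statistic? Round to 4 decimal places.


t = (xbar - mu0) / (s/sqrt(n))
xbar - mu0 = 92.1 - 122.17 = -30.07
sqrt(58) ≈ 7.61577311
s/sqrt(n) = 22.02 / 7.61577311 ≈ 2.89136765
t = -30.07 / 2.89136765 ≈ -10.399923

-10.3999


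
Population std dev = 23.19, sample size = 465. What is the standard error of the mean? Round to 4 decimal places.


SE = sigma / sqrt(n)
sqrt(465) ≈ 21.563859
SE = 23.19 / 21.563859 ≈ 1.075410

1.0754


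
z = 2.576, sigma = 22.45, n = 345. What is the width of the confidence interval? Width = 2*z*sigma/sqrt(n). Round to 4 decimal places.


width = 2*z*sigma/sqrt(n)
2*z*sigma = 2 * 2.576 * 22.45 = 115.6624
sqrt(345) ≈ 18.574176
width = 115.6624 / 18.574176 ≈ 6.227054

6.2271


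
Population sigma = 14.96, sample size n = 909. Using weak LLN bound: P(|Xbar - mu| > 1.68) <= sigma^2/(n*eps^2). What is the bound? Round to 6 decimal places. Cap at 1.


bound = min(1, sigma^2/(n*eps^2))
sigma^2 = 14.96^2 = 223.8016
n*eps^2 = 909 * 1.68^2 = 909 * 2.8224 = 2565.5616
sigma^2/(n*eps^2) = 223.8016 / 2565.5616 ≈ 0.08723299

0.087233


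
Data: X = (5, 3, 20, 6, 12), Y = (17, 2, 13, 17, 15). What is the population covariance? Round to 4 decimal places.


Cov = (1/n)*sum((xi-xbar)(yi-ybar))
n = 5, xbar = 46/5 = 9.2, ybar = 64/5 = 12.8
sum((xi-xbar)(yi-ybar)) = 44.2
Cov = 44.2 / 5 = 8.84

8.8400


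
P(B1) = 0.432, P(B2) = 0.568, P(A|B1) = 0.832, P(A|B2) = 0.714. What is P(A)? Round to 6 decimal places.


P(A) = P(A|B1)*P(B1) + P(A|B2)*P(B2)
P(A|B1)*P(B1) = 0.832 * 0.432 = 0.359424
P(A|B2)*P(B2) = 0.714 * 0.568 = 0.405552
P(A) = 0.359424 + 0.405552 = 0.764976

0.764976


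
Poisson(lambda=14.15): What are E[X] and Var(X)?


E[X] = Var(X) = lambda = 14.15

14.15, 14.15


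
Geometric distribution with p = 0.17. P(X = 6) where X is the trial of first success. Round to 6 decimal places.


P = (1-p)^(k-1) * p
(1-p)^(k-1) = 0.83^5 ≈ 0.3939041
P = 0.3939041 * 0.17 ≈ 0.06696369

0.066964


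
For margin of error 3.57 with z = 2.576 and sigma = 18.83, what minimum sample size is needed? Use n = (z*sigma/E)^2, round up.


z*sigma/E = 2.576 * 18.83 / 3.57 = 86618/6375 ≈ 13.587137
(z*sigma/E)^2 ≈ 184.610299
round up: n = 185

185


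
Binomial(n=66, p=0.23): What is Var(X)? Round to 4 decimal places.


Var = n*p*(1-p) = 66 * 0.23 * 0.77 = 11.6886

11.6886


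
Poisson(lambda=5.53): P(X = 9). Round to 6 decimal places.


P = e^(-lam) * lam^k / k!
e^(-5.53) ≈ 0.003965989
lam^k = 5.53^9 ≈ 4836444.202605
k! = 9! = 362880
P = 0.003965989 * 4836444.202605 / 362880 ≈ 0.052858

0.052858


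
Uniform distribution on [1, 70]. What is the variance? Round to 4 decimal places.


Var = (b-a)^2 / 12
(b-a)^2 = (70 - 1)^2 = 4761
Var = 4761/12 = 396.75

396.7500


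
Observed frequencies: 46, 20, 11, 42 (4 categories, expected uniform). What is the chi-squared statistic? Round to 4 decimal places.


chi2 = sum((O-E)^2/E), E = total/4
total = 119, E = 119/4 = 29.75
(46 - 29.75)^2 / 29.75 = 264.0625 / 29.75 = 4225/476 ≈ 8.876050
(20 - 29.75)^2 / 29.75 = 95.0625 / 29.75 = 1521/476 ≈ 3.195378
(11 - 29.75)^2 / 29.75 = 351.5625 / 29.75 = 5625/476 ≈ 11.817227
(42 - 29.75)^2 / 29.75 = 150.0625 / 29.75 = 343/68 ≈ 5.044118
chi2 = 3443/119 ≈ 28.932773

28.9328


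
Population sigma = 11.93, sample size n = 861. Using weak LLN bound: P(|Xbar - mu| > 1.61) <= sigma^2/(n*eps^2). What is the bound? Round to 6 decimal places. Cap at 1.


bound = min(1, sigma^2/(n*eps^2))
sigma^2 = 11.93^2 = 142.3249
n*eps^2 = 861 * 1.61^2 = 861 * 2.5921 = 2231.7981
sigma^2/(n*eps^2) = 142.3249 / 2231.7981 ≈ 0.06377140

0.063771


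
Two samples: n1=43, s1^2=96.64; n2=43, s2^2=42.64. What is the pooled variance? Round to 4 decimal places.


sp^2 = ((n1-1)*s1^2 + (n2-1)*s2^2)/(n1+n2-2)
(n1-1)*s1^2 = 42 * 96.64 = 4058.88
(n2-1)*s2^2 = 42 * 42.64 = 1790.88
numerator = 4058.88 + 1790.88 = 5849.76
n1+n2-2 = 84
sp^2 = 5849.76 / 84 = 69.64

69.6400


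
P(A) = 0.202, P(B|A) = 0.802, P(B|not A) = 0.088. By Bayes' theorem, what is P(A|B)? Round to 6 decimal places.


P(A|B) = P(B|A)*P(A) / P(B), P(B) = P(B|A)*P(A) + P(B|not A)*P(not A)
P(B|A)*P(A) = 0.802 * 0.202 = 0.162004
P(B|not A)*P(not A) = 0.088 * 0.798 = 0.070224
P(B) = 0.162004 + 0.070224 = 0.232228
P(A|B) = 0.162004 / 0.232228 ≈ 0.69760752

0.697608


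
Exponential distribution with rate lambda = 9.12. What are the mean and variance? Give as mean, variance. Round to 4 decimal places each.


mean = 1/lam, var = 1/lam^2
mean = 1 / 9.12 = 25/228 ≈ 0.109649
lam^2 = 9.12^2 = 83.1744
var = 1 / 83.1744 ≈ 0.012023

0.1096, 0.0120


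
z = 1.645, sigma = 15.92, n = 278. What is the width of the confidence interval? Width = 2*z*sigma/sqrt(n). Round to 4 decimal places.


width = 2*z*sigma/sqrt(n)
2*z*sigma = 2 * 1.645 * 15.92 = 52.3768
sqrt(278) ≈ 16.673332
width = 52.3768 / 16.673332 ≈ 3.141352

3.1414
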